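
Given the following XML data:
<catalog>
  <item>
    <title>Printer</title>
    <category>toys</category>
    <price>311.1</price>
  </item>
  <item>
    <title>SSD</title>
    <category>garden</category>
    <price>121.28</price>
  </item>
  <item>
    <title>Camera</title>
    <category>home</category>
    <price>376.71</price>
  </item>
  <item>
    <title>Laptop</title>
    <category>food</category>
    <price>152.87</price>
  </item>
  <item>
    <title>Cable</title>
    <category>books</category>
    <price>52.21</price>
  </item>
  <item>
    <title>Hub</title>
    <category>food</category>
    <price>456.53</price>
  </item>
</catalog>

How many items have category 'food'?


Scanning <item> elements for <category>food</category>:
  Item 4: Laptop -> MATCH
  Item 6: Hub -> MATCH
Count: 2

ANSWER: 2


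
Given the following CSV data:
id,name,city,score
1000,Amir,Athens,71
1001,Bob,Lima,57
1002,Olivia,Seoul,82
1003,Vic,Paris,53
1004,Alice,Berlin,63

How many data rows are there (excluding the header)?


Counting rows (excluding header):
Header: id,name,city,score
Data rows: 5

ANSWER: 5


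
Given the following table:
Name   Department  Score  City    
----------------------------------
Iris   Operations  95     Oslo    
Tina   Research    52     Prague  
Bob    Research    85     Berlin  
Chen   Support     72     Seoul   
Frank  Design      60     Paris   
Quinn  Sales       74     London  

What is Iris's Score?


Row 1: Iris
Score = 95

ANSWER: 95


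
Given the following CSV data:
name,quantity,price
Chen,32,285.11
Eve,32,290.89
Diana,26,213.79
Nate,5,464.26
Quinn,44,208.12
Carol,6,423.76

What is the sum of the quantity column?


Values in 'quantity' column:
  Row 1: 32
  Row 2: 32
  Row 3: 26
  Row 4: 5
  Row 5: 44
  Row 6: 6
Sum = 32 + 32 + 26 + 5 + 44 + 6 = 145

ANSWER: 145


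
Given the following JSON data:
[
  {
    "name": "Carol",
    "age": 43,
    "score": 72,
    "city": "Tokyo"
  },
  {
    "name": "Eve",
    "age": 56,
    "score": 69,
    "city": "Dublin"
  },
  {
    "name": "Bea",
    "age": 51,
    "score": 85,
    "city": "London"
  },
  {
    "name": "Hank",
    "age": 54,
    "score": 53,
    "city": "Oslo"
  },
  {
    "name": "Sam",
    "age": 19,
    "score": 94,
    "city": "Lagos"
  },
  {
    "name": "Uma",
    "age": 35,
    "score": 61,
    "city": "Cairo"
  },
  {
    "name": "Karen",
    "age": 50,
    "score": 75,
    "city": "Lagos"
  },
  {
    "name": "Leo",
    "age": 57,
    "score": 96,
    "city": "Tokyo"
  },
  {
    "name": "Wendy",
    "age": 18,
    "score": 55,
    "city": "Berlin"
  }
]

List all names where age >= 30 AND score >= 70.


Checking both conditions:
  Carol (age=43, score=72) -> YES
  Eve (age=56, score=69) -> no
  Bea (age=51, score=85) -> YES
  Hank (age=54, score=53) -> no
  Sam (age=19, score=94) -> no
  Uma (age=35, score=61) -> no
  Karen (age=50, score=75) -> YES
  Leo (age=57, score=96) -> YES
  Wendy (age=18, score=55) -> no


ANSWER: Carol, Bea, Karen, Leo


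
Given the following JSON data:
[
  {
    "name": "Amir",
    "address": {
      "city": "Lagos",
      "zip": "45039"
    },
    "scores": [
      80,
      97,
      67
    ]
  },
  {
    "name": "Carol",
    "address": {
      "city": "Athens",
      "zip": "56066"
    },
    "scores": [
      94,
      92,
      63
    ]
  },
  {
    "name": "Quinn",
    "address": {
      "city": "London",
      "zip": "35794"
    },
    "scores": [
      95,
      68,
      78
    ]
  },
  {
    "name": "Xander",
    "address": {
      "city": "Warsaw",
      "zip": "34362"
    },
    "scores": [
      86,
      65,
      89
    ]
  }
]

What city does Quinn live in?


Path: records[2].address.city
Value: London

ANSWER: London


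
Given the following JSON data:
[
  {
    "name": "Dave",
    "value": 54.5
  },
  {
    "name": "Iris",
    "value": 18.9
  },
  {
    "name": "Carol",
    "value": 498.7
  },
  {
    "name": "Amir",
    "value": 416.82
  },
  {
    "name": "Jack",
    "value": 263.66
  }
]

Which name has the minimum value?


Comparing values:
  Dave: 54.5
  Iris: 18.9
  Carol: 498.7
  Amir: 416.82
  Jack: 263.66
Minimum: Iris (18.9)

ANSWER: Iris


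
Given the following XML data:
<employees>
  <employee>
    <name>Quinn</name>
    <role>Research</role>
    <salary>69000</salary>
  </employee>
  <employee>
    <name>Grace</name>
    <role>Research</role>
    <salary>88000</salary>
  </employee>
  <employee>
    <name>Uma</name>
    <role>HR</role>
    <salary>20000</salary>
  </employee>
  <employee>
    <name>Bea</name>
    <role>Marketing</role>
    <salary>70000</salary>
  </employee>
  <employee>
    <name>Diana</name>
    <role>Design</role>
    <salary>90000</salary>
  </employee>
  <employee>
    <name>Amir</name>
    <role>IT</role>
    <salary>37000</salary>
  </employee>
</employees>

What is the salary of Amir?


Searching for <employee> with <name>Amir</name>
Found at position 6
<salary>37000</salary>

ANSWER: 37000


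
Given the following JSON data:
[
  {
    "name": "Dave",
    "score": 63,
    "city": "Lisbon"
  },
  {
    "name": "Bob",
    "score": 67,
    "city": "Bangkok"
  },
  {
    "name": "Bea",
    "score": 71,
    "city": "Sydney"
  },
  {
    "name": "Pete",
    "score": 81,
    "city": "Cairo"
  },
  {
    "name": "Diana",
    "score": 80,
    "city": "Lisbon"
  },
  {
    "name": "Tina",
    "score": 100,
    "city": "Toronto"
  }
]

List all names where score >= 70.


Filtering records where score >= 70:
  Dave (score=63) -> no
  Bob (score=67) -> no
  Bea (score=71) -> YES
  Pete (score=81) -> YES
  Diana (score=80) -> YES
  Tina (score=100) -> YES


ANSWER: Bea, Pete, Diana, Tina


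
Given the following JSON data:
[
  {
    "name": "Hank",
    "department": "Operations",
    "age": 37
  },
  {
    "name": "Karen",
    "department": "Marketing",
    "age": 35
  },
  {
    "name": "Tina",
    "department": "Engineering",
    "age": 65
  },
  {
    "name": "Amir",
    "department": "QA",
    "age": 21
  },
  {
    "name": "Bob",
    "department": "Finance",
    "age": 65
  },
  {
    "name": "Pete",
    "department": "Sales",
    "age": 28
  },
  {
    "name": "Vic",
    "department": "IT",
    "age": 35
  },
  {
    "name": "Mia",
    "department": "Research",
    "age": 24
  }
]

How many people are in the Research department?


Scanning records for department = Research
  Record 7: Mia
Count: 1

ANSWER: 1


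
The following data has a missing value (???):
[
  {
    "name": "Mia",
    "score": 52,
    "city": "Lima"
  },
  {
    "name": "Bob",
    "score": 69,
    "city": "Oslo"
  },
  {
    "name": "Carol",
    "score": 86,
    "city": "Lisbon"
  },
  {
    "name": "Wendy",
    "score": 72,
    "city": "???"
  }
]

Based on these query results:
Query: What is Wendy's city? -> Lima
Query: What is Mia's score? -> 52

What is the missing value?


The missing value is Wendy's city
From query: Wendy's city = Lima

ANSWER: Lima


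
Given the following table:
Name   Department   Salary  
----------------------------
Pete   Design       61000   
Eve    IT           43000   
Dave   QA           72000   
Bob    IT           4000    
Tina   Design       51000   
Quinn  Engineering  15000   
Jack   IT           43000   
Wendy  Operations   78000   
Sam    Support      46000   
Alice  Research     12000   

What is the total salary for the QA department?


QA department members:
  Dave: 72000
Total = 72000 = 72000

ANSWER: 72000


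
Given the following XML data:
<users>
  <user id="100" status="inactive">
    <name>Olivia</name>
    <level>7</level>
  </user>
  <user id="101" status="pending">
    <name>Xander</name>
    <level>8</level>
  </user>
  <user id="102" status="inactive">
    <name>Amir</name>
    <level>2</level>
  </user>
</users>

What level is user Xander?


Finding user: Xander
<level>8</level>

ANSWER: 8


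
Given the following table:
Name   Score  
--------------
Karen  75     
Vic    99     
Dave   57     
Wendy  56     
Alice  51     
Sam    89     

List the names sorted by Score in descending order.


Sorting by Score (descending):
  Vic: 99
  Sam: 89
  Karen: 75
  Dave: 57
  Wendy: 56
  Alice: 51


ANSWER: Vic, Sam, Karen, Dave, Wendy, Alice


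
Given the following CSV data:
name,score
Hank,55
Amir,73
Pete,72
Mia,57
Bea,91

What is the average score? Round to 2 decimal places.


Scores: 55, 73, 72, 57, 91
Sum = 348
Count = 5
Average = 348 / 5 = 69.60

ANSWER: 69.60


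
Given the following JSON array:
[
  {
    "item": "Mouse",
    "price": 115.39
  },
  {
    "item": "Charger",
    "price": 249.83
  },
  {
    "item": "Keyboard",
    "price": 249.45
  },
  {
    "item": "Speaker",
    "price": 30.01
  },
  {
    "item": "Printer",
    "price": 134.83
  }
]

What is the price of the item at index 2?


Array index 2 -> Keyboard
price = 249.45

ANSWER: 249.45


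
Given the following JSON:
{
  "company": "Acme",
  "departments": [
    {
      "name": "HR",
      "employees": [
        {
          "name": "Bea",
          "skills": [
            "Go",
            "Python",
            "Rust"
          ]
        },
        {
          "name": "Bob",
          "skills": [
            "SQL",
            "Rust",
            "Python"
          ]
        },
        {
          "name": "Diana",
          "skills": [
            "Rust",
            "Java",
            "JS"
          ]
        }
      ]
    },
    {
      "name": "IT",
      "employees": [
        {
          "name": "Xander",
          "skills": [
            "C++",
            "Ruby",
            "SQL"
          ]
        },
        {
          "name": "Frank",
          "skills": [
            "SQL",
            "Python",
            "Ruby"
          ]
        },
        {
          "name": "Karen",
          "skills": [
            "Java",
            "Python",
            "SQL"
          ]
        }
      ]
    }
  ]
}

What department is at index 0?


Path: departments[0].name
Value: HR

ANSWER: HR


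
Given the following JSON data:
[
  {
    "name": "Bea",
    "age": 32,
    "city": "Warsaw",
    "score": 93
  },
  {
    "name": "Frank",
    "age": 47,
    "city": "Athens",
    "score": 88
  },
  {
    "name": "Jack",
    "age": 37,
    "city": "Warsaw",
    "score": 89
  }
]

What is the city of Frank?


Looking up record where name = Frank
Record index: 1
Field 'city' = Athens

ANSWER: Athens


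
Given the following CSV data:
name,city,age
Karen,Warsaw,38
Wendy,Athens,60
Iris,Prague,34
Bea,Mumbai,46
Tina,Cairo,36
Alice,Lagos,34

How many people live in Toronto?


Scanning city column for 'Toronto':
Total matches: 0

ANSWER: 0


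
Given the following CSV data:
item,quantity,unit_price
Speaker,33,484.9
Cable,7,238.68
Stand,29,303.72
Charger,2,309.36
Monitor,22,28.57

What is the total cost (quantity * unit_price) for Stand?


Row: Stand
quantity = 29
unit_price = 303.72
total = 29 * 303.72 = 8807.88

ANSWER: 8807.88


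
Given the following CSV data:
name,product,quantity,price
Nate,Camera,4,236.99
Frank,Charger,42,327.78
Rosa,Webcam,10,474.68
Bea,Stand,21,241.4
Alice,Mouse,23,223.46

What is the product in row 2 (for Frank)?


Row 2: Frank
Column 'product' = Charger

ANSWER: Charger


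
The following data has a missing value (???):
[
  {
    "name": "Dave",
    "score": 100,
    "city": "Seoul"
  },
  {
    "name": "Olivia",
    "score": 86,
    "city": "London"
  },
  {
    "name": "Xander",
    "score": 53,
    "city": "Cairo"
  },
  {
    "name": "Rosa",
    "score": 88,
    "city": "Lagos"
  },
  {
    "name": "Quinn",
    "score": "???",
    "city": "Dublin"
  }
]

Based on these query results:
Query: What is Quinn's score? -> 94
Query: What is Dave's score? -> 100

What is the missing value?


The missing value is Quinn's score
From query: Quinn's score = 94

ANSWER: 94


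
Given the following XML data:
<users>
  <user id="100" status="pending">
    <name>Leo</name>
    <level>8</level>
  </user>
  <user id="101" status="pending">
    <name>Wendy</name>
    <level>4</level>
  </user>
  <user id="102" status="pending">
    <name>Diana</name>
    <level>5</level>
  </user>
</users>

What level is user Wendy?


Finding user: Wendy
<level>4</level>

ANSWER: 4


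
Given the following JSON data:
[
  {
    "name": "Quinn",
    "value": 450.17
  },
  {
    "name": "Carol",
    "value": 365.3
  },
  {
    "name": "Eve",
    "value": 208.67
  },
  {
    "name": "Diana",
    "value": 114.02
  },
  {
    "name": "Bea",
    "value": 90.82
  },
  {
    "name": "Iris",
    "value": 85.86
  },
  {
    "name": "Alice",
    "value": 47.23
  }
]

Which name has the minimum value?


Comparing values:
  Quinn: 450.17
  Carol: 365.3
  Eve: 208.67
  Diana: 114.02
  Bea: 90.82
  Iris: 85.86
  Alice: 47.23
Minimum: Alice (47.23)

ANSWER: Alice


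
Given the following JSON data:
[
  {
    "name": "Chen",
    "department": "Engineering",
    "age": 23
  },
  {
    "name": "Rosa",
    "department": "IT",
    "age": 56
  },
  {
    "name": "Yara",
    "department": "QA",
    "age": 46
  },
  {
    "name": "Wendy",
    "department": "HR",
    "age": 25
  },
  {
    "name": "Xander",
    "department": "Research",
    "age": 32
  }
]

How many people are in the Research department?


Scanning records for department = Research
  Record 4: Xander
Count: 1

ANSWER: 1


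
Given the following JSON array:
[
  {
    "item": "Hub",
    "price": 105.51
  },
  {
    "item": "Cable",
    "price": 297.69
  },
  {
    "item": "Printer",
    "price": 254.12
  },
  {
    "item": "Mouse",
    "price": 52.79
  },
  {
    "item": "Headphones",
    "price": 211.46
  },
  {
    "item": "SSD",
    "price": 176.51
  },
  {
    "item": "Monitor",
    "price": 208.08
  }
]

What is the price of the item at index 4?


Array index 4 -> Headphones
price = 211.46

ANSWER: 211.46


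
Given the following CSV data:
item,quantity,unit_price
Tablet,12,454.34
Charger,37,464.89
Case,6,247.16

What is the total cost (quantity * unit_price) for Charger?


Row: Charger
quantity = 37
unit_price = 464.89
total = 37 * 464.89 = 17200.93

ANSWER: 17200.93


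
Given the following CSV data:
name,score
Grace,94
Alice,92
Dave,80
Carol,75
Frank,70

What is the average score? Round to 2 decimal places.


Scores: 94, 92, 80, 75, 70
Sum = 411
Count = 5
Average = 411 / 5 = 82.20

ANSWER: 82.20


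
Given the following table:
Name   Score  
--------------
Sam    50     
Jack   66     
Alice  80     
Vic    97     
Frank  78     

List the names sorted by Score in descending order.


Sorting by Score (descending):
  Vic: 97
  Alice: 80
  Frank: 78
  Jack: 66
  Sam: 50


ANSWER: Vic, Alice, Frank, Jack, Sam


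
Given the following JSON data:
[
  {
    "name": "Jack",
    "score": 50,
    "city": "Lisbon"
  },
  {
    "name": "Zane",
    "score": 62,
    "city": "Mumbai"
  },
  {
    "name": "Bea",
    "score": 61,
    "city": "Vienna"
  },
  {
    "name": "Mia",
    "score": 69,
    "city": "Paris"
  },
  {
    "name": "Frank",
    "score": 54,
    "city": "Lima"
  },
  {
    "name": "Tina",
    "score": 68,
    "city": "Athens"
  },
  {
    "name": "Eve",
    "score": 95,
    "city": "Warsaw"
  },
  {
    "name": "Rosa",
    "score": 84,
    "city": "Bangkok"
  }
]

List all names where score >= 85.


Filtering records where score >= 85:
  Jack (score=50) -> no
  Zane (score=62) -> no
  Bea (score=61) -> no
  Mia (score=69) -> no
  Frank (score=54) -> no
  Tina (score=68) -> no
  Eve (score=95) -> YES
  Rosa (score=84) -> no


ANSWER: Eve


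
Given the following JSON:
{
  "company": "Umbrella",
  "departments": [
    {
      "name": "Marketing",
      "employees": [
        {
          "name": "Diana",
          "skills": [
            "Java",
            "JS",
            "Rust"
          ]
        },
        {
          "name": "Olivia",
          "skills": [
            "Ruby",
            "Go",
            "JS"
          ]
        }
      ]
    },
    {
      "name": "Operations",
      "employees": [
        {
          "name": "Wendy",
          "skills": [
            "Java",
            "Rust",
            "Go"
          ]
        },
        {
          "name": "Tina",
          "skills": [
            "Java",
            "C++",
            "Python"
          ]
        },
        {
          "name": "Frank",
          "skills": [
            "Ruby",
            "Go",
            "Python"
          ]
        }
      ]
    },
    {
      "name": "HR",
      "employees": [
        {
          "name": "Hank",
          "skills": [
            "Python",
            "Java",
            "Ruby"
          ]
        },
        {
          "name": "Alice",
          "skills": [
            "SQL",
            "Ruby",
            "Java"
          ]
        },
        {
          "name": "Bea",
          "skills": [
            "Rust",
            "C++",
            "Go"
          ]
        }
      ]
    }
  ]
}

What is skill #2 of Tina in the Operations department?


Path: departments[1].employees[1].skills[1]
Value: C++

ANSWER: C++


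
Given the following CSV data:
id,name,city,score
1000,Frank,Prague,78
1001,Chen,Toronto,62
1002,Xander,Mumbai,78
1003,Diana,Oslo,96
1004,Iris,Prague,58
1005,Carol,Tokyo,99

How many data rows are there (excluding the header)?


Counting rows (excluding header):
Header: id,name,city,score
Data rows: 6

ANSWER: 6


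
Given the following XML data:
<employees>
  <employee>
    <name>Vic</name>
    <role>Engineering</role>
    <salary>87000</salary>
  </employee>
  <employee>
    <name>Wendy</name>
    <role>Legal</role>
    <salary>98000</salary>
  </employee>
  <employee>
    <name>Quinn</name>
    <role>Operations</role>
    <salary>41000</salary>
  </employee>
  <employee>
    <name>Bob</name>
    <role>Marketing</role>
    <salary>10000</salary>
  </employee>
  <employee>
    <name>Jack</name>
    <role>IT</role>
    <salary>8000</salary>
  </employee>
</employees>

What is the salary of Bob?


Searching for <employee> with <name>Bob</name>
Found at position 4
<salary>10000</salary>

ANSWER: 10000


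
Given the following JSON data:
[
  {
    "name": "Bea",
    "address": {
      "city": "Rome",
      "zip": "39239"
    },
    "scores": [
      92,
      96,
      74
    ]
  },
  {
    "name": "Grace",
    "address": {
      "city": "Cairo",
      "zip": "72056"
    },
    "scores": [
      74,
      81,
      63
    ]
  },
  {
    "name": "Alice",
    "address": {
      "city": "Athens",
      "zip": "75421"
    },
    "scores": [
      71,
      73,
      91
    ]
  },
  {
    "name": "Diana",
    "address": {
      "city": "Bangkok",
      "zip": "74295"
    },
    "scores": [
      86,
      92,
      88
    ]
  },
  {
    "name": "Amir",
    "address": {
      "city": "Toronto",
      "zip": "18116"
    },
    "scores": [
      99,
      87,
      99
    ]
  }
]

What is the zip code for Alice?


Path: records[2].address.zip
Value: 75421

ANSWER: 75421


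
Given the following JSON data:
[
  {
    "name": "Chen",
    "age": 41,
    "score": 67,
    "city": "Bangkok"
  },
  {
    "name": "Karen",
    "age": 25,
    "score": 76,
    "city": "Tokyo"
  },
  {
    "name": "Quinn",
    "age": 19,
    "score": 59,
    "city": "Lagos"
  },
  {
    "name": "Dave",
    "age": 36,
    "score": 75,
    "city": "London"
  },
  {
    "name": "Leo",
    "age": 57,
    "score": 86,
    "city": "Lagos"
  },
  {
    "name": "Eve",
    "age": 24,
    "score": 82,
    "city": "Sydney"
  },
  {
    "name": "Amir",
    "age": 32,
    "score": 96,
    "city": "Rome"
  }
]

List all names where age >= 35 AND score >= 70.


Checking both conditions:
  Chen (age=41, score=67) -> no
  Karen (age=25, score=76) -> no
  Quinn (age=19, score=59) -> no
  Dave (age=36, score=75) -> YES
  Leo (age=57, score=86) -> YES
  Eve (age=24, score=82) -> no
  Amir (age=32, score=96) -> no


ANSWER: Dave, Leo


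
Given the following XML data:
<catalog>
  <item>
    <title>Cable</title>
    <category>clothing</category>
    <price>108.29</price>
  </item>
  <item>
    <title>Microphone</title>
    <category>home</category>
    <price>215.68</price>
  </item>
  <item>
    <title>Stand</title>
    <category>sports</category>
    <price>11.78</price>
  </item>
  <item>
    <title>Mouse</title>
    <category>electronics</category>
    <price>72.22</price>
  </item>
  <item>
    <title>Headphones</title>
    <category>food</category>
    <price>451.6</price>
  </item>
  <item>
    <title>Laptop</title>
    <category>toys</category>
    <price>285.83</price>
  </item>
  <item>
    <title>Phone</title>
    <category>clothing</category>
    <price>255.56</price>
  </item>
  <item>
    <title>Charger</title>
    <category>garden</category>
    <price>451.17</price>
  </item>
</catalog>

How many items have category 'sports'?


Scanning <item> elements for <category>sports</category>:
  Item 3: Stand -> MATCH
Count: 1

ANSWER: 1


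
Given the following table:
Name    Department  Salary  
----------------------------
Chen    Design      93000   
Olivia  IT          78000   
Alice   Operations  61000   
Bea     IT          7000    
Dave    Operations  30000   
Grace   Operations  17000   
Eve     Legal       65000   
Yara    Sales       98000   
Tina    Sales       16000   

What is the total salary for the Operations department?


Operations department members:
  Alice: 61000
  Dave: 30000
  Grace: 17000
Total = 61000 + 30000 + 17000 = 108000

ANSWER: 108000


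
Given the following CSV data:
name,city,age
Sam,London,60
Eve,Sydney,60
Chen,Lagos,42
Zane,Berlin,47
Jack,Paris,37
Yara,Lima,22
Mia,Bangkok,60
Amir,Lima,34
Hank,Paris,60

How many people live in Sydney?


Scanning city column for 'Sydney':
  Row 2: Eve -> MATCH
Total matches: 1

ANSWER: 1


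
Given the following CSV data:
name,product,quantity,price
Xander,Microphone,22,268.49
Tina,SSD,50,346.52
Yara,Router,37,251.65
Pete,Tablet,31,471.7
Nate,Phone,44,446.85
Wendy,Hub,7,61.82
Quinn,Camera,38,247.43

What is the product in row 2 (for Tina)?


Row 2: Tina
Column 'product' = SSD

ANSWER: SSD


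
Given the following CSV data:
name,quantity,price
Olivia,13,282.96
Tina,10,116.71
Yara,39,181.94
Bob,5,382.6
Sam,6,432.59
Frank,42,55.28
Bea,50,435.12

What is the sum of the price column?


Values in 'price' column:
  Row 1: 282.96
  Row 2: 116.71
  Row 3: 181.94
  Row 4: 382.6
  Row 5: 432.59
  Row 6: 55.28
  Row 7: 435.12
Sum = 282.96 + 116.71 + 181.94 + 382.6 + 432.59 + 55.28 + 435.12 = 1887.2

ANSWER: 1887.2


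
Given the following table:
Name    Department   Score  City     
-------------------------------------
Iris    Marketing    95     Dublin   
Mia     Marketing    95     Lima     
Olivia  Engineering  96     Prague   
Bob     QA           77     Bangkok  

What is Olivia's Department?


Row 3: Olivia
Department = Engineering

ANSWER: Engineering


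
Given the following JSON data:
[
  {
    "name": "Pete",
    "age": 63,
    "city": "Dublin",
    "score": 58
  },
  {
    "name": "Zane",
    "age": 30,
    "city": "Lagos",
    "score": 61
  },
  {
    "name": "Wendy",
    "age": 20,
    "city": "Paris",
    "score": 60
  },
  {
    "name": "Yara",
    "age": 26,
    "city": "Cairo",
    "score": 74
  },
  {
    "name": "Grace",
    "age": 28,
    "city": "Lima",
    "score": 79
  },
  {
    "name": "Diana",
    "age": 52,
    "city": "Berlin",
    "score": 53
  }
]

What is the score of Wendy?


Looking up record where name = Wendy
Record index: 2
Field 'score' = 60

ANSWER: 60


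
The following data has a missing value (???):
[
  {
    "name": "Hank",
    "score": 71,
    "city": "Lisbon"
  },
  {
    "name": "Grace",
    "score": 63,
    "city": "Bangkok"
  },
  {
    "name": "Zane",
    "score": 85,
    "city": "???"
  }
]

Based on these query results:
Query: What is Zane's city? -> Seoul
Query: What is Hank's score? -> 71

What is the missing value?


The missing value is Zane's city
From query: Zane's city = Seoul

ANSWER: Seoul


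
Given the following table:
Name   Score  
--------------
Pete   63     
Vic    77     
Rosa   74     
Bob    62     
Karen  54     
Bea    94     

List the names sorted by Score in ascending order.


Sorting by Score (ascending):
  Karen: 54
  Bob: 62
  Pete: 63
  Rosa: 74
  Vic: 77
  Bea: 94


ANSWER: Karen, Bob, Pete, Rosa, Vic, Bea


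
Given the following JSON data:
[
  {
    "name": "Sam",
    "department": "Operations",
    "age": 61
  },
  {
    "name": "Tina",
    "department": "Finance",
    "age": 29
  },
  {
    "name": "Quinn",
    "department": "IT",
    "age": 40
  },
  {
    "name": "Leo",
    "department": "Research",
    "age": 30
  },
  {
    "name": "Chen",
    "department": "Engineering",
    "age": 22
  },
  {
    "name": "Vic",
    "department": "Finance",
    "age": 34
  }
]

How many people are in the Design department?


Scanning records for department = Design
  No matches found
Count: 0

ANSWER: 0


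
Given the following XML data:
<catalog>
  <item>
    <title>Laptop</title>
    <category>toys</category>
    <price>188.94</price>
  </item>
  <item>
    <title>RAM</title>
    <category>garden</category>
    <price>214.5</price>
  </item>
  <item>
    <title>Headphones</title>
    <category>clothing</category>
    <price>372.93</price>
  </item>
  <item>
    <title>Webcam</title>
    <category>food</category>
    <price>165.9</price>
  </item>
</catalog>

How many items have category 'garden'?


Scanning <item> elements for <category>garden</category>:
  Item 2: RAM -> MATCH
Count: 1

ANSWER: 1


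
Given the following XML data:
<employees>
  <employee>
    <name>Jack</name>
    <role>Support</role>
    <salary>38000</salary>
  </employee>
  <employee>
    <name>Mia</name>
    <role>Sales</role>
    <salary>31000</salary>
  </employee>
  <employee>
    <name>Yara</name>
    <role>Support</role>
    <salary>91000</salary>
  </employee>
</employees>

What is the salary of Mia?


Searching for <employee> with <name>Mia</name>
Found at position 2
<salary>31000</salary>

ANSWER: 31000


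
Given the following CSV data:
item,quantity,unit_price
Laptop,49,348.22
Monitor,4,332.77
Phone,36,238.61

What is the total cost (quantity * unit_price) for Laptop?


Row: Laptop
quantity = 49
unit_price = 348.22
total = 49 * 348.22 = 17062.78

ANSWER: 17062.78


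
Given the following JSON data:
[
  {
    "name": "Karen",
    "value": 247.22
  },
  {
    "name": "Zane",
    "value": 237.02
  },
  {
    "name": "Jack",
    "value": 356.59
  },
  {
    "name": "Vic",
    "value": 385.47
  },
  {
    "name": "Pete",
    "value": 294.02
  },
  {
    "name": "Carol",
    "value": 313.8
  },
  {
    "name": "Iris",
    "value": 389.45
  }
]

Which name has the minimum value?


Comparing values:
  Karen: 247.22
  Zane: 237.02
  Jack: 356.59
  Vic: 385.47
  Pete: 294.02
  Carol: 313.8
  Iris: 389.45
Minimum: Zane (237.02)

ANSWER: Zane


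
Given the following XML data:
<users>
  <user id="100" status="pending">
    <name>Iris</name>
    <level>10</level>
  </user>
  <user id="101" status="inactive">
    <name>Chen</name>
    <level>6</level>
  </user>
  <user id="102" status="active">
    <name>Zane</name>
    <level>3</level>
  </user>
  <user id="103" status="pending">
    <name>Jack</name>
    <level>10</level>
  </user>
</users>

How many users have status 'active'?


Counting users with status='active':
  Zane (id=102) -> MATCH
Count: 1

ANSWER: 1


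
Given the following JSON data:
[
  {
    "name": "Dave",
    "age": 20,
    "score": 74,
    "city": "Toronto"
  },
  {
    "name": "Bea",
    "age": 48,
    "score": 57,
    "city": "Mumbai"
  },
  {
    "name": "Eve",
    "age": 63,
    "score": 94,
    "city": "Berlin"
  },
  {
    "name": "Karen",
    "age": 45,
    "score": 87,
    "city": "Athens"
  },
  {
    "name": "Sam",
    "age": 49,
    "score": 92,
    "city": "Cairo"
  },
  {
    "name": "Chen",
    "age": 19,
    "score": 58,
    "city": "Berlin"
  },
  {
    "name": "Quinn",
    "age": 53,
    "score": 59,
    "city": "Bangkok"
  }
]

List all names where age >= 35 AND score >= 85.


Checking both conditions:
  Dave (age=20, score=74) -> no
  Bea (age=48, score=57) -> no
  Eve (age=63, score=94) -> YES
  Karen (age=45, score=87) -> YES
  Sam (age=49, score=92) -> YES
  Chen (age=19, score=58) -> no
  Quinn (age=53, score=59) -> no


ANSWER: Eve, Karen, Sam


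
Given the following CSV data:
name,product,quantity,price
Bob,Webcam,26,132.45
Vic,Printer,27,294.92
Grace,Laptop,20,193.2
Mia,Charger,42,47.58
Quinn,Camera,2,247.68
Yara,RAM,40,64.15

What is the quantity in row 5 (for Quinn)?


Row 5: Quinn
Column 'quantity' = 2

ANSWER: 2


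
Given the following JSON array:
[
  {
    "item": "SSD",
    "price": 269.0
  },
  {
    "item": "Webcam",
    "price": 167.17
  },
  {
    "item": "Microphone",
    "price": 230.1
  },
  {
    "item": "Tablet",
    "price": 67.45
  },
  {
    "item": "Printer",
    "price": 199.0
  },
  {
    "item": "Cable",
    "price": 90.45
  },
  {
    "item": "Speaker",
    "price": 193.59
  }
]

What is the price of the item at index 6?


Array index 6 -> Speaker
price = 193.59

ANSWER: 193.59


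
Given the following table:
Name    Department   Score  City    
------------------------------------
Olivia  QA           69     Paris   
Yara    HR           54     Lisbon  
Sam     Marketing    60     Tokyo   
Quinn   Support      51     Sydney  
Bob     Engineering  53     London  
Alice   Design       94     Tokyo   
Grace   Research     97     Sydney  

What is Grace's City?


Row 7: Grace
City = Sydney

ANSWER: Sydney


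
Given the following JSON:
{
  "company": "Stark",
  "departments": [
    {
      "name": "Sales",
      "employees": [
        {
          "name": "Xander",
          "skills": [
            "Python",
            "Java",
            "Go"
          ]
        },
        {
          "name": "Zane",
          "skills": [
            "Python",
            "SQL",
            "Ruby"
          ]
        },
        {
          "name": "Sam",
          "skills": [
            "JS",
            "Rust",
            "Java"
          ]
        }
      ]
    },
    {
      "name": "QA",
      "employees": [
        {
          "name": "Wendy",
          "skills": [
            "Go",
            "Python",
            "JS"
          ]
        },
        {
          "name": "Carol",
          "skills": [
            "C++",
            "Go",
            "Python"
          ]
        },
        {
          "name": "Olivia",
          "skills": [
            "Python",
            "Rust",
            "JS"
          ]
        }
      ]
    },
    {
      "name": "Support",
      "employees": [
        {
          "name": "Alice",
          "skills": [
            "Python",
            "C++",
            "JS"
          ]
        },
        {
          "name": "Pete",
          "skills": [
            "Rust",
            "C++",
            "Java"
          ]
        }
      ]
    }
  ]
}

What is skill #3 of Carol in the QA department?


Path: departments[1].employees[1].skills[2]
Value: Python

ANSWER: Python


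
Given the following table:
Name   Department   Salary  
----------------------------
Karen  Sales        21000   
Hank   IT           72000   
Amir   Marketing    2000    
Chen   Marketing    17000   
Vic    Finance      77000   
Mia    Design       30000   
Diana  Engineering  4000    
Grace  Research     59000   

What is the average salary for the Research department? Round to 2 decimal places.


Research department members:
  Grace: 59000
Sum = 59000
Count = 1
Average = 59000 / 1 = 59000.00

ANSWER: 59000.00


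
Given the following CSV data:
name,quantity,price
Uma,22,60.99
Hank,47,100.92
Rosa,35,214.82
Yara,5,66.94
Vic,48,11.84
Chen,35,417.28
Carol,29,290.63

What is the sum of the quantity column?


Values in 'quantity' column:
  Row 1: 22
  Row 2: 47
  Row 3: 35
  Row 4: 5
  Row 5: 48
  Row 6: 35
  Row 7: 29
Sum = 22 + 47 + 35 + 5 + 48 + 35 + 29 = 221

ANSWER: 221


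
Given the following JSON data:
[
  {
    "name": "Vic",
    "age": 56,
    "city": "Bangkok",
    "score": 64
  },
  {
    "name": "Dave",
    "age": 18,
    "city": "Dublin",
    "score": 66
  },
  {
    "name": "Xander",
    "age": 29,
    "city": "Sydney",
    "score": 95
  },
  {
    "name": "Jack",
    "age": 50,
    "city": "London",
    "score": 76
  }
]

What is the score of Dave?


Looking up record where name = Dave
Record index: 1
Field 'score' = 66

ANSWER: 66


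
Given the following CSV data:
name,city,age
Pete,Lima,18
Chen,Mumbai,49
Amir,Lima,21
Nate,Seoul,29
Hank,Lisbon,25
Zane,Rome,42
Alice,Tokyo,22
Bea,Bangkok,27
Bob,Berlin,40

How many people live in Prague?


Scanning city column for 'Prague':
Total matches: 0

ANSWER: 0


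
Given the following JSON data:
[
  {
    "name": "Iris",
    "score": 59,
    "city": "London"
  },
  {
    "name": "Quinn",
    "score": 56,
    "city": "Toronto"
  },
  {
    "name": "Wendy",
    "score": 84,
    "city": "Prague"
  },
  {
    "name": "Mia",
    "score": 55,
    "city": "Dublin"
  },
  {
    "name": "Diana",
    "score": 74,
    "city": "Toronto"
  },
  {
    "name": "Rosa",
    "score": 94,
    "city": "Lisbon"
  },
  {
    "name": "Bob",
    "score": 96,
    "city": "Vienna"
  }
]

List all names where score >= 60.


Filtering records where score >= 60:
  Iris (score=59) -> no
  Quinn (score=56) -> no
  Wendy (score=84) -> YES
  Mia (score=55) -> no
  Diana (score=74) -> YES
  Rosa (score=94) -> YES
  Bob (score=96) -> YES


ANSWER: Wendy, Diana, Rosa, Bob


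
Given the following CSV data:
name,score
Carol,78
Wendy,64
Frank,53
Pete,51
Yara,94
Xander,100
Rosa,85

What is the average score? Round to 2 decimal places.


Scores: 78, 64, 53, 51, 94, 100, 85
Sum = 525
Count = 7
Average = 525 / 7 = 75.00

ANSWER: 75.00


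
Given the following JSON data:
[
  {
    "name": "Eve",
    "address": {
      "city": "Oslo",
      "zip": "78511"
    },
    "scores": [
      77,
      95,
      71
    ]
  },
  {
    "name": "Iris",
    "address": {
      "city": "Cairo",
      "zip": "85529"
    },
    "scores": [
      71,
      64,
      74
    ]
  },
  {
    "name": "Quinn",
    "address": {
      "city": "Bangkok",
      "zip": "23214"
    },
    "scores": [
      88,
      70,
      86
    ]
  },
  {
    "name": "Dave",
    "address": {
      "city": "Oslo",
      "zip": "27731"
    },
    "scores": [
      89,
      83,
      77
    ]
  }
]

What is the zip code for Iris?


Path: records[1].address.zip
Value: 85529

ANSWER: 85529


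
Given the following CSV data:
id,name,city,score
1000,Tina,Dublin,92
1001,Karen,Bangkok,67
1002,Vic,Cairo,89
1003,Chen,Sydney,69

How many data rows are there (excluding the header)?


Counting rows (excluding header):
Header: id,name,city,score
Data rows: 4

ANSWER: 4


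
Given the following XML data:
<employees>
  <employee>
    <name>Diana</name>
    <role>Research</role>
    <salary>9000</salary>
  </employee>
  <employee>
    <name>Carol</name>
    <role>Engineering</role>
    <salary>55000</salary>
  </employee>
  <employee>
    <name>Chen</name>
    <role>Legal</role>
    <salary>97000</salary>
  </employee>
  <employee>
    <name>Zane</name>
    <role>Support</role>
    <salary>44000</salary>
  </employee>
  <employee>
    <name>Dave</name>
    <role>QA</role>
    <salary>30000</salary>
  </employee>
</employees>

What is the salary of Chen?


Searching for <employee> with <name>Chen</name>
Found at position 3
<salary>97000</salary>

ANSWER: 97000


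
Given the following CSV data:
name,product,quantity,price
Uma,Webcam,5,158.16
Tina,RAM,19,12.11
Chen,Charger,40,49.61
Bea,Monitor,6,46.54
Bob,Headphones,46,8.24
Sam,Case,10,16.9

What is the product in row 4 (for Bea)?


Row 4: Bea
Column 'product' = Monitor

ANSWER: Monitor


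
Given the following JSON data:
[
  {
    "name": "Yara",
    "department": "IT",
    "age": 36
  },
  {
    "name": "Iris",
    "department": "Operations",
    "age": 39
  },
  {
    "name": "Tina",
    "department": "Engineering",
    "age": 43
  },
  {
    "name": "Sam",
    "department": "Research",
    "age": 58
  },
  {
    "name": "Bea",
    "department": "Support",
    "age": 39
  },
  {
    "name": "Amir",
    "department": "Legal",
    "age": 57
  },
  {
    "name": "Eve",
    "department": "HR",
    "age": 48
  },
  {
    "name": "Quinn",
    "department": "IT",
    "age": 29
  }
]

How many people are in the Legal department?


Scanning records for department = Legal
  Record 5: Amir
Count: 1

ANSWER: 1


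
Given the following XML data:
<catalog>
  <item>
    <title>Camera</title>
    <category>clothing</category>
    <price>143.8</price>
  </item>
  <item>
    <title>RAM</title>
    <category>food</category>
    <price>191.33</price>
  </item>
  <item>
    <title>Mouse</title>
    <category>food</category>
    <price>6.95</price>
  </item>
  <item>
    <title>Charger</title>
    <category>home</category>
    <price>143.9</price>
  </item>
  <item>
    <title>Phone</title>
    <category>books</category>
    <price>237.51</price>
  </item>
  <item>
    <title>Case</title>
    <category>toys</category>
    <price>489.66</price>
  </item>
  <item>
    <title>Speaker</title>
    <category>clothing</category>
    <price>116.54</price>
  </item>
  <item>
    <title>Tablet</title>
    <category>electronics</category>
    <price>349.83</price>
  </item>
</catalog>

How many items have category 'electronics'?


Scanning <item> elements for <category>electronics</category>:
  Item 8: Tablet -> MATCH
Count: 1

ANSWER: 1


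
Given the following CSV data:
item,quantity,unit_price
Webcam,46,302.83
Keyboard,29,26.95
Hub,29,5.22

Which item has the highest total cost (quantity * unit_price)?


Computing row totals:
  Webcam: 13930.18
  Keyboard: 781.55
  Hub: 151.38
Maximum: Webcam (13930.18)

ANSWER: Webcam


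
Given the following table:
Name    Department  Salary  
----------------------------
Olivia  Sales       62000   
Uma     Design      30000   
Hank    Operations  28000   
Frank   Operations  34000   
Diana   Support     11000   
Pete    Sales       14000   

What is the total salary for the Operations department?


Operations department members:
  Hank: 28000
  Frank: 34000
Total = 28000 + 34000 = 62000

ANSWER: 62000


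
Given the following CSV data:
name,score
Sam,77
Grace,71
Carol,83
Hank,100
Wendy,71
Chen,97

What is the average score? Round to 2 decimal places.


Scores: 77, 71, 83, 100, 71, 97
Sum = 499
Count = 6
Average = 499 / 6 = 83.17

ANSWER: 83.17


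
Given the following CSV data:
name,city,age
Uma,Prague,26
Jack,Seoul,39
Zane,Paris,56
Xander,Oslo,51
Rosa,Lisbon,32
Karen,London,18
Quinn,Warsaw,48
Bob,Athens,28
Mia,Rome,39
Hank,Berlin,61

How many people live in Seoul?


Scanning city column for 'Seoul':
  Row 2: Jack -> MATCH
Total matches: 1

ANSWER: 1


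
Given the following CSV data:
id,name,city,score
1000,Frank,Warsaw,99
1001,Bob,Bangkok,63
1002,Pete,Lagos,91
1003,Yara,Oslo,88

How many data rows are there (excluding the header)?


Counting rows (excluding header):
Header: id,name,city,score
Data rows: 4

ANSWER: 4


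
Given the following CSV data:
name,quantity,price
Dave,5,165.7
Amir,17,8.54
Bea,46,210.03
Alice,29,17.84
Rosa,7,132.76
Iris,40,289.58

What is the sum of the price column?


Values in 'price' column:
  Row 1: 165.7
  Row 2: 8.54
  Row 3: 210.03
  Row 4: 17.84
  Row 5: 132.76
  Row 6: 289.58
Sum = 165.7 + 8.54 + 210.03 + 17.84 + 132.76 + 289.58 = 824.45

ANSWER: 824.45


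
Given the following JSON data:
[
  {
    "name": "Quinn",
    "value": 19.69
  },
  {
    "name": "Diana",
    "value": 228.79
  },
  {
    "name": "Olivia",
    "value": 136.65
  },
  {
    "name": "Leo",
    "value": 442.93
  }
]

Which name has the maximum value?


Comparing values:
  Quinn: 19.69
  Diana: 228.79
  Olivia: 136.65
  Leo: 442.93
Maximum: Leo (442.93)

ANSWER: Leo


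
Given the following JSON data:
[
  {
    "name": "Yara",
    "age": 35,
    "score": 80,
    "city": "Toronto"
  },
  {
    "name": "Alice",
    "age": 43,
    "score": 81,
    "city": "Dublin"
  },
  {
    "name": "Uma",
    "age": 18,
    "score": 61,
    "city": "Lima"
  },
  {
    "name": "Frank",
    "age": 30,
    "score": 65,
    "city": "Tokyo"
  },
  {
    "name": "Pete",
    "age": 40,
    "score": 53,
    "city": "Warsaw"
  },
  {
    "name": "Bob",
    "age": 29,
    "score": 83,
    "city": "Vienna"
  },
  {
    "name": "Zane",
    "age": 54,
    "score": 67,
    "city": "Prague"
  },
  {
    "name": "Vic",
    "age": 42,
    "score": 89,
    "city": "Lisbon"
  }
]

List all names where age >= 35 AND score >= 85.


Checking both conditions:
  Yara (age=35, score=80) -> no
  Alice (age=43, score=81) -> no
  Uma (age=18, score=61) -> no
  Frank (age=30, score=65) -> no
  Pete (age=40, score=53) -> no
  Bob (age=29, score=83) -> no
  Zane (age=54, score=67) -> no
  Vic (age=42, score=89) -> YES


ANSWER: Vic
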